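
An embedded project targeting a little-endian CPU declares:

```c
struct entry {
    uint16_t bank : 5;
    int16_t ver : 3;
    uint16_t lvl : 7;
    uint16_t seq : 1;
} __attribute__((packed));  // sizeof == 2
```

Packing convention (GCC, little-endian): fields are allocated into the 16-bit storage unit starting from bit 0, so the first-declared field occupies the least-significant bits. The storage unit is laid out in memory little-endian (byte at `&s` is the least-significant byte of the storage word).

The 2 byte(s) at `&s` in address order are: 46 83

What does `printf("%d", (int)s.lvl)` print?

3

[0]=0x46 [1]=0x83 (little-endian) → word 0x8346
bank [0+:5] = (word>>0) & 0x1f = 6
ver [5+:3] = (word>>5) & 0x7 = 2
lvl [8+:7] = (word>>8) & 0x7f = 3  ←
seq [15+:1] = (word>>15) & 0x1 = 1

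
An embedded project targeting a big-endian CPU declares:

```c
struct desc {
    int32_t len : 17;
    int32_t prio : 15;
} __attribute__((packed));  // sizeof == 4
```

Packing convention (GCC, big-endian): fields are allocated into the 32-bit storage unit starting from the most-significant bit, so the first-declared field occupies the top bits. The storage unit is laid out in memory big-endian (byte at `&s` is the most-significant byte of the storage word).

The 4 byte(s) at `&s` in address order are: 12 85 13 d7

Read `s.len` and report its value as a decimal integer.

9482

[0]=0x12 [1]=0x85 [2]=0x13 [3]=0xd7 (big-endian) → word 0x128513d7
len [15+:17] = (word>>15) & 0x1ffff = 9482  ←
prio [0+:15] = (word>>0) & 0x7fff = 5079
len signed 17b, MSB=0: value = 9482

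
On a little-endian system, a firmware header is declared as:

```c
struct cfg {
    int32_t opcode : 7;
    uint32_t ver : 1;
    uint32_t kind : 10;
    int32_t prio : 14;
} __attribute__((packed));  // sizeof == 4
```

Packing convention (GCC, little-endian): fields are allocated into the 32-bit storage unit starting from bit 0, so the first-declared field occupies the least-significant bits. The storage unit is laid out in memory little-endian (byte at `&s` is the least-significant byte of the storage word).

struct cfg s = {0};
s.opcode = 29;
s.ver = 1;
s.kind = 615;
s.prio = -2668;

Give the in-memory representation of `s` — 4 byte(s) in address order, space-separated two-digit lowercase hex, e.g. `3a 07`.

9d 67 52 d6

opcode (7b) val=29 bits=0x1d at bit 0: 0x0000001d
ver (1b) val=1 bits=0x1 at bit 7: 0x0000009d
kind (10b) val=615 bits=0x267 at bit 8: 0x0002679d
prio (14b) val=-2668 bits=0x3594 at bit 18: 0xd652679d
word = 0xd652679d → little-endian bytes:
  [0]=0x9d  [1]=0x67  [2]=0x52  [3]=0xd6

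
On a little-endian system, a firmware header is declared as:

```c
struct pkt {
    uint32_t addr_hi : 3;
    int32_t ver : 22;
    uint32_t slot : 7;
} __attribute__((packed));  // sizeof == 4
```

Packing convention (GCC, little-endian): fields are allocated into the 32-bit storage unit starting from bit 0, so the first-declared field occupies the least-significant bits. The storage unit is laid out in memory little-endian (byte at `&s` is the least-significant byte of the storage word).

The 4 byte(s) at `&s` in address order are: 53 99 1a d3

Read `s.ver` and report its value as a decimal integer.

[0]=0x53 [1]=0x99 [2]=0x1a [3]=0xd3 (little-endian) → word 0xd31a9953
addr_hi:3 @ bit 0 → (0xd31a9953>>0)&0x7 = 0x3
ver:22 @ bit 3 → (0xd31a9953>>3)&0x3fffff = 0x23532a  ←
slot:7 @ bit 25 → (0xd31a9953>>25)&0x7f = 0x69
ver signed 22b, MSB=1: 2315050 - 4194304 = -1879254

-1879254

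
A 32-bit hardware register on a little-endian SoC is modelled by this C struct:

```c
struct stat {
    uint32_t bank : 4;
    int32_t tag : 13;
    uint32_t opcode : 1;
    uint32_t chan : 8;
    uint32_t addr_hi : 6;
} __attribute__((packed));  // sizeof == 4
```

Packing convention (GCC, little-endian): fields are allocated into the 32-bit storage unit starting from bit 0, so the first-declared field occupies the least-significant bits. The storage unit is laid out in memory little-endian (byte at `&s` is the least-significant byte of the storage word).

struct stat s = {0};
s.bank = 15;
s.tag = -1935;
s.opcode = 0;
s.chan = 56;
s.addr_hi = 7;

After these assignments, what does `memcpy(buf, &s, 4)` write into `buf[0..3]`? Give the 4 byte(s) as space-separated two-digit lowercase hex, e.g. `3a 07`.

1f 87 e1 1c

[0+:4] bank=15 & 0xf = 0xf; word=0x0000000f
[4+:13] tag=-1935 & 0x1fff = 0x1871; word=0x0001871f
[17+:1] opcode=0 & 0x1 = 0x0; word=0x0001871f
[18+:8] chan=56 & 0xff = 0x38; word=0x00e1871f
[26+:6] addr_hi=7 & 0x3f = 0x7; word=0x1ce1871f
word = 0x1ce1871f → little-endian bytes:
  [0]=0x1f  [1]=0x87  [2]=0xe1  [3]=0x1c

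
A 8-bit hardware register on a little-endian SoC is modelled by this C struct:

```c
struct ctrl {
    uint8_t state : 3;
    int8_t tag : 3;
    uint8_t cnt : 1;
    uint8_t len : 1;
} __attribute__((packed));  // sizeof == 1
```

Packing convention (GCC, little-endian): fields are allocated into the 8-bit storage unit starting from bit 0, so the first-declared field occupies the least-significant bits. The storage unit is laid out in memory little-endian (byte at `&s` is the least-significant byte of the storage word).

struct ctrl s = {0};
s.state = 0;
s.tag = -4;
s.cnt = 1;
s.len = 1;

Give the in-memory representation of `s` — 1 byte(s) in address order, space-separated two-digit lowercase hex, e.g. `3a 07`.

[0+:3] state=0 & 0x7 = 0x0; word=0x00
[3+:3] tag=-4 & 0x7 = 0x4; word=0x20
[6+:1] cnt=1 & 0x1 = 0x1; word=0x60
[7+:1] len=1 & 0x1 = 0x1; word=0xe0
word = 0xe0 → little-endian bytes:
  [0]=0xe0

e0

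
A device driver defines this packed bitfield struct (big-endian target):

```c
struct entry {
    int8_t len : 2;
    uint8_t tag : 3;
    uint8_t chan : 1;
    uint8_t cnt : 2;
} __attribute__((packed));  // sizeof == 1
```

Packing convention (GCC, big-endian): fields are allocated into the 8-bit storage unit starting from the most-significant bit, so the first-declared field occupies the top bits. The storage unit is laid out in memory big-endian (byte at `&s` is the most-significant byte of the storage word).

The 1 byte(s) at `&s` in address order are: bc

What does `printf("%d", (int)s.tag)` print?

7

[0]=0xbc (big-endian) → word 0xbc
len:2 @ bit 6 → (0xbc>>6)&0x3 = 0x2
tag:3 @ bit 3 → (0xbc>>3)&0x7 = 0x7  ←
chan:1 @ bit 2 → (0xbc>>2)&0x1 = 0x1
cnt:2 @ bit 0 → (0xbc>>0)&0x3 = 0x0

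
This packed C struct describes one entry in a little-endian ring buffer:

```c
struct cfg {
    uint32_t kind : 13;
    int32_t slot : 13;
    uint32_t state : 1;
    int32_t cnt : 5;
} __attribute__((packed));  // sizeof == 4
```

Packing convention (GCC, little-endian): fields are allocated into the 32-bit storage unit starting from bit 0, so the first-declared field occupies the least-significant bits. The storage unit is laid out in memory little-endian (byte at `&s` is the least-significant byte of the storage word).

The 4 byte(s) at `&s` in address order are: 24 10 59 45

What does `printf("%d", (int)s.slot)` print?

2760

[0]=0x24 [1]=0x10 [2]=0x59 [3]=0x45 (little-endian) → word 0x45591024
kind:13 @ bit 0 → (0x45591024>>0)&0x1fff = 0x1024
slot:13 @ bit 13 → (0x45591024>>13)&0x1fff = 0xac8  ←
state:1 @ bit 26 → (0x45591024>>26)&0x1 = 0x1
cnt:5 @ bit 27 → (0x45591024>>27)&0x1f = 0x8
slot signed 13b, MSB=0: value = 2760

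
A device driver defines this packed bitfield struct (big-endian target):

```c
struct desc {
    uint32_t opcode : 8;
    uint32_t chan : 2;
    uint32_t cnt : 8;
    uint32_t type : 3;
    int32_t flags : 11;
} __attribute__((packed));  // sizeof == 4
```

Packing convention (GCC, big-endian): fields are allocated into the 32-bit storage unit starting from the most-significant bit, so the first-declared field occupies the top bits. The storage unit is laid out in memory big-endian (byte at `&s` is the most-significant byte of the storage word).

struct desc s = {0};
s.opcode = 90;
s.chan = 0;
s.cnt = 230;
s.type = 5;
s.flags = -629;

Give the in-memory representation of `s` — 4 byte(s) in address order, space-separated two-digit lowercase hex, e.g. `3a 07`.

opcode:8 = 90 → 0x5a << 24 → word 0x5a000000
chan:2 = 0 → 0x0 << 22 → word 0x5a000000
cnt:8 = 230 → 0xe6 << 14 → word 0x5a398000
type:3 = 5 → 0x5 << 11 → word 0x5a39a800
flags:11 = -629 → 0x58b << 0 → word 0x5a39ad8b
word = 0x5a39ad8b → big-endian bytes:
  [0]=0x5a  [1]=0x39  [2]=0xad  [3]=0x8b

5a 39 ad 8b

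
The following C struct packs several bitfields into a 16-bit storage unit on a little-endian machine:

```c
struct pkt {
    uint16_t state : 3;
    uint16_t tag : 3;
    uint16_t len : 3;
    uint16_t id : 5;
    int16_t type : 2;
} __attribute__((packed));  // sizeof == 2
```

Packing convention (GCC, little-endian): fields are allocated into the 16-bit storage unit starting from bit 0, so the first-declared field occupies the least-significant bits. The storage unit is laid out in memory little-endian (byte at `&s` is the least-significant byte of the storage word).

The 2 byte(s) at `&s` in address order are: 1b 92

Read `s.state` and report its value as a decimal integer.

3

[0]=0x1b [1]=0x92 (little-endian) → word 0x921b
state [0+:3] = (word>>0) & 0x7 = 3  ←
tag [3+:3] = (word>>3) & 0x7 = 3
len [6+:3] = (word>>6) & 0x7 = 0
id [9+:5] = (word>>9) & 0x1f = 9
type [14+:2] = (word>>14) & 0x3 = 2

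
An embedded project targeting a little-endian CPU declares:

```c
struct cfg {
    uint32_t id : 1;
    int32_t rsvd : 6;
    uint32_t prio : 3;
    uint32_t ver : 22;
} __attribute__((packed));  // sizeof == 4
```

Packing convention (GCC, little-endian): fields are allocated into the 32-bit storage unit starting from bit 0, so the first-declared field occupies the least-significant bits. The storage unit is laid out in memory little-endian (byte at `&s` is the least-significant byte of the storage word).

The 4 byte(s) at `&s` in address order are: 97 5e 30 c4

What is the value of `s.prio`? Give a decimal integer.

[0]=0x97 [1]=0x5e [2]=0x30 [3]=0xc4 (little-endian) → word 0xc4305e97
id [0+:1] = (word>>0) & 0x1 = 1
rsvd [1+:6] = (word>>1) & 0x3f = 11
prio [7+:3] = (word>>7) & 0x7 = 5  ←
ver [10+:22] = (word>>10) & 0x3fffff = 3214359

5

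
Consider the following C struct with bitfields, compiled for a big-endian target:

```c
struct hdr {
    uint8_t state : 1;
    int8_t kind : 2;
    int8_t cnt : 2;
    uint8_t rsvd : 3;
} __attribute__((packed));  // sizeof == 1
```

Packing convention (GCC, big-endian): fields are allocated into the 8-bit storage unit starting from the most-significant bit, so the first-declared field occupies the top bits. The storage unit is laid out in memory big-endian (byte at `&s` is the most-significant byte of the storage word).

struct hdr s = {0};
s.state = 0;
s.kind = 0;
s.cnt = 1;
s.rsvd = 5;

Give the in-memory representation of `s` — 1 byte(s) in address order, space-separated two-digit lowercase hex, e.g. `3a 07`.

0d

state:1 = 0 → 0x0 << 7 → word 0x00
kind:2 = 0 → 0x0 << 5 → word 0x00
cnt:2 = 1 → 0x1 << 3 → word 0x08
rsvd:3 = 5 → 0x5 << 0 → word 0x0d
word = 0x0d → big-endian bytes:
  [0]=0x0d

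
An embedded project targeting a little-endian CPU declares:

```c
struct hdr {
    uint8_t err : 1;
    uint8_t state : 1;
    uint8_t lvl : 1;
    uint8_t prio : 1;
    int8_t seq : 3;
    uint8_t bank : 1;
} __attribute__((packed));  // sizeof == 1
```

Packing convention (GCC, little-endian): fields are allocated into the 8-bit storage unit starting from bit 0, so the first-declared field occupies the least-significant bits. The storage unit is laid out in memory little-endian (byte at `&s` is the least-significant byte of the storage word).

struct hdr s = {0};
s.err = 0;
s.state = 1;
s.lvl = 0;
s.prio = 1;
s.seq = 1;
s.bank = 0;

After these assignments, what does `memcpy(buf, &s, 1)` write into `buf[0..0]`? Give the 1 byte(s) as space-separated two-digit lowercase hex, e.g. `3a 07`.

1a

err:1 = 0 → 0x0 << 0 → word 0x00
state:1 = 1 → 0x1 << 1 → word 0x02
lvl:1 = 0 → 0x0 << 2 → word 0x02
prio:1 = 1 → 0x1 << 3 → word 0x0a
seq:3 = 1 → 0x1 << 4 → word 0x1a
bank:1 = 0 → 0x0 << 7 → word 0x1a
word = 0x1a → little-endian bytes:
  [0]=0x1a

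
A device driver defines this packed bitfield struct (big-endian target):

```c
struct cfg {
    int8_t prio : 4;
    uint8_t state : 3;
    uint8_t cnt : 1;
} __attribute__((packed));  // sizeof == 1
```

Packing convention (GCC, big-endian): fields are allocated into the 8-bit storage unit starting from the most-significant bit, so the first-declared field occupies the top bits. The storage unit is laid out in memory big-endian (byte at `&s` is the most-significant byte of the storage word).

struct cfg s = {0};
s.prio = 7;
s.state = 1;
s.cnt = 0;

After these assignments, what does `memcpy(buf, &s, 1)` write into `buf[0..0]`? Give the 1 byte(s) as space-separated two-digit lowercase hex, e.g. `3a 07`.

72

prio (4b) val=7 bits=0x7 at bit 4: 0x70
state (3b) val=1 bits=0x1 at bit 1: 0x72
cnt (1b) val=0 bits=0x0 at bit 0: 0x72
word = 0x72 → big-endian bytes:
  [0]=0x72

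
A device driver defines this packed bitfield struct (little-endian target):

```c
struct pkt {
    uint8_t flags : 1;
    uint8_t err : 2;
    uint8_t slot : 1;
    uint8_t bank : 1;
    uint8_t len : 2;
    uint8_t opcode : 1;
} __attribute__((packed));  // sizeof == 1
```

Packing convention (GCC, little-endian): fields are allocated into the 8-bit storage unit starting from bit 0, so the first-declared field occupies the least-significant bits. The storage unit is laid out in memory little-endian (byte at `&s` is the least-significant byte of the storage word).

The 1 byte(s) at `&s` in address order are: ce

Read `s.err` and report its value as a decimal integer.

[0]=0xce (little-endian) → word 0xce
flags [0+:1] = (word>>0) & 0x1 = 0
err [1+:2] = (word>>1) & 0x3 = 3  ←
slot [3+:1] = (word>>3) & 0x1 = 1
bank [4+:1] = (word>>4) & 0x1 = 0
len [5+:2] = (word>>5) & 0x3 = 2
opcode [7+:1] = (word>>7) & 0x1 = 1

3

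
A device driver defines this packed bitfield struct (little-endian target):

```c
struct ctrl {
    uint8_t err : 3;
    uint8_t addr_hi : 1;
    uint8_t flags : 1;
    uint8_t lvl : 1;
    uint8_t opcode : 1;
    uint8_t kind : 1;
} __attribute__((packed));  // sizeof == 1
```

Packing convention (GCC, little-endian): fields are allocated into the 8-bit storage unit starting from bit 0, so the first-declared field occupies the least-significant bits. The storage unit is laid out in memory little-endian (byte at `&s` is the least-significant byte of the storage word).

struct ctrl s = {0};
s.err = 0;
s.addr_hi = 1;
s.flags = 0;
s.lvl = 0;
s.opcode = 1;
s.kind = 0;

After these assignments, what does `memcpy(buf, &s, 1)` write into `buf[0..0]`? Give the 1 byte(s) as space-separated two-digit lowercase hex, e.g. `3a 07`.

[0+:3] err=0 & 0x7 = 0x0; word=0x00
[3+:1] addr_hi=1 & 0x1 = 0x1; word=0x08
[4+:1] flags=0 & 0x1 = 0x0; word=0x08
[5+:1] lvl=0 & 0x1 = 0x0; word=0x08
[6+:1] opcode=1 & 0x1 = 0x1; word=0x48
[7+:1] kind=0 & 0x1 = 0x0; word=0x48
word = 0x48 → little-endian bytes:
  [0]=0x48

48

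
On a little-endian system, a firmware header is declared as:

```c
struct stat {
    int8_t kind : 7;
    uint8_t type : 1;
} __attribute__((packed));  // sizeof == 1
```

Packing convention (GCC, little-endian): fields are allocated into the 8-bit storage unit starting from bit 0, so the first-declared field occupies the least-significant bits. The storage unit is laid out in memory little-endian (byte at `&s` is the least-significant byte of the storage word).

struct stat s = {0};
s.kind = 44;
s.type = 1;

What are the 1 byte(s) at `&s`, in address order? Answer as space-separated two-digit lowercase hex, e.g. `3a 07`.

ac

[0+:7] kind=44 & 0x7f = 0x2c; word=0x2c
[7+:1] type=1 & 0x1 = 0x1; word=0xac
word = 0xac → little-endian bytes:
  [0]=0xac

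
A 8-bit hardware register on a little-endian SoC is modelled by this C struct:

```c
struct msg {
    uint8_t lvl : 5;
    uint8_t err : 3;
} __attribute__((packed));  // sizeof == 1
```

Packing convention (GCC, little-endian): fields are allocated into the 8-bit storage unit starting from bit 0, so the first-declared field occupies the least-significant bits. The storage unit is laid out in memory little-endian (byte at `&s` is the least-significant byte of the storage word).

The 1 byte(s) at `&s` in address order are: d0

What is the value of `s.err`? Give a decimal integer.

[0]=0xd0 (little-endian) → word 0xd0
lvl:5 @ bit 0 → (0xd0>>0)&0x1f = 0x10
err:3 @ bit 5 → (0xd0>>5)&0x7 = 0x6  ←

6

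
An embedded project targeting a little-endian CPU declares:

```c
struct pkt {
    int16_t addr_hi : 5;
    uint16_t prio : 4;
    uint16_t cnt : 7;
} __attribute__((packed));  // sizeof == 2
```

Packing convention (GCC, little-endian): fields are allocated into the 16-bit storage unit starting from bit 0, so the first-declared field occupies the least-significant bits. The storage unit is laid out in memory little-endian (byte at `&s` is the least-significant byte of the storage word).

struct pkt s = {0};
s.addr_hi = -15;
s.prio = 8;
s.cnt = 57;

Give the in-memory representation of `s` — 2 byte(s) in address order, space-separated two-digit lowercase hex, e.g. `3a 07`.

11 73

addr_hi:5 = -15 → 0x11 << 0 → word 0x0011
prio:4 = 8 → 0x8 << 5 → word 0x0111
cnt:7 = 57 → 0x39 << 9 → word 0x7311
word = 0x7311 → little-endian bytes:
  [0]=0x11  [1]=0x73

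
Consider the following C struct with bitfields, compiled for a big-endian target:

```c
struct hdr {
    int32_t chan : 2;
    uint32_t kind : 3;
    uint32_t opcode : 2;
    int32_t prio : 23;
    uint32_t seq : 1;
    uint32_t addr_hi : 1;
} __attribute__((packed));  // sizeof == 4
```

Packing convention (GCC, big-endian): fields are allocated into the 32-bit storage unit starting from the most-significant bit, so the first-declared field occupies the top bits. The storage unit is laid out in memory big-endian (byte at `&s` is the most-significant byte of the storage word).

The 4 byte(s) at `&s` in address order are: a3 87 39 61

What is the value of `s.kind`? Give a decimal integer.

4

[0]=0xa3 [1]=0x87 [2]=0x39 [3]=0x61 (big-endian) → word 0xa3873961
chan:2 @ bit 30 → (0xa3873961>>30)&0x3 = 0x2
kind:3 @ bit 27 → (0xa3873961>>27)&0x7 = 0x4  ←
opcode:2 @ bit 25 → (0xa3873961>>25)&0x3 = 0x1
prio:23 @ bit 2 → (0xa3873961>>2)&0x7fffff = 0x61ce58
seq:1 @ bit 1 → (0xa3873961>>1)&0x1 = 0x0
addr_hi:1 @ bit 0 → (0xa3873961>>0)&0x1 = 0x1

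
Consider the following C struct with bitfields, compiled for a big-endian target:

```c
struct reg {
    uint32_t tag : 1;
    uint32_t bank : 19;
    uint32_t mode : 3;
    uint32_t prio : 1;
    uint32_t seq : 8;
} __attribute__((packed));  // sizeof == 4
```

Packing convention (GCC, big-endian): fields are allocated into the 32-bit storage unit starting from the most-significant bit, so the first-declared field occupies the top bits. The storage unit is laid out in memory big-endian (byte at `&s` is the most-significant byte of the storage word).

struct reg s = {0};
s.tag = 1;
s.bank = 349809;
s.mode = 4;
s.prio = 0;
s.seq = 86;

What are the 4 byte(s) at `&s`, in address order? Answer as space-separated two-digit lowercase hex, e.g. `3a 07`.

d5 67 18 56

[31+:1] tag=1 & 0x1 = 0x1; word=0x80000000
[12+:19] bank=349809 & 0x7ffff = 0x55671; word=0xd5671000
[9+:3] mode=4 & 0x7 = 0x4; word=0xd5671800
[8+:1] prio=0 & 0x1 = 0x0; word=0xd5671800
[0+:8] seq=86 & 0xff = 0x56; word=0xd5671856
word = 0xd5671856 → big-endian bytes:
  [0]=0xd5  [1]=0x67  [2]=0x18  [3]=0x56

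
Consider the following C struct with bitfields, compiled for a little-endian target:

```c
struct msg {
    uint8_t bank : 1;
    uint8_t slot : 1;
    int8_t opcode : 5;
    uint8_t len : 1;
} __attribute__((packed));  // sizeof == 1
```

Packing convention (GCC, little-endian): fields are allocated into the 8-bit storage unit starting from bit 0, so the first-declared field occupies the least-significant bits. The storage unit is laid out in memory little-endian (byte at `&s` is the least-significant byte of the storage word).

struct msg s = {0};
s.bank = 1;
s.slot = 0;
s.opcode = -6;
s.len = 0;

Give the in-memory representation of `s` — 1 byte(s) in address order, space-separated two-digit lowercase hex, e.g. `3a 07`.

69

[0+:1] bank=1 & 0x1 = 0x1; word=0x01
[1+:1] slot=0 & 0x1 = 0x0; word=0x01
[2+:5] opcode=-6 & 0x1f = 0x1a; word=0x69
[7+:1] len=0 & 0x1 = 0x0; word=0x69
word = 0x69 → little-endian bytes:
  [0]=0x69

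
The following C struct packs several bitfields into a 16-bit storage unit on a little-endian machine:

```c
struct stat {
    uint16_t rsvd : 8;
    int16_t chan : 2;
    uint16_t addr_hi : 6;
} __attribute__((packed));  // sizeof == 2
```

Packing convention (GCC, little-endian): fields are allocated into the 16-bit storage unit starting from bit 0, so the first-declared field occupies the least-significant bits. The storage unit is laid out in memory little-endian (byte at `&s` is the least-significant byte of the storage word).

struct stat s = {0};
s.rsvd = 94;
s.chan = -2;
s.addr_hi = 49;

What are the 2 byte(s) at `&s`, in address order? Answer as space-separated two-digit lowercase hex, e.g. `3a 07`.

rsvd (8b) val=94 bits=0x5e at bit 0: 0x005e
chan (2b) val=-2 bits=0x2 at bit 8: 0x025e
addr_hi (6b) val=49 bits=0x31 at bit 10: 0xc65e
word = 0xc65e → little-endian bytes:
  [0]=0x5e  [1]=0xc6

5e c6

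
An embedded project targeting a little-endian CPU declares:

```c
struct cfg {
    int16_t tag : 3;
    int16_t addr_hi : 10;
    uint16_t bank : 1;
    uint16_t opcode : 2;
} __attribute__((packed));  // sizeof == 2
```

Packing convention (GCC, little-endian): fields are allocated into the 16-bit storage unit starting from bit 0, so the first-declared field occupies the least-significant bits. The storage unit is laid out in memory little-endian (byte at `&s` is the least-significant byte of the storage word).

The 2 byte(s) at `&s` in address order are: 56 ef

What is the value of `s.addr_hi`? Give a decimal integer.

490

[0]=0x56 [1]=0xef (little-endian) → word 0xef56
tag [0+:3] = (word>>0) & 0x7 = 6
addr_hi [3+:10] = (word>>3) & 0x3ff = 490  ←
bank [13+:1] = (word>>13) & 0x1 = 1
opcode [14+:2] = (word>>14) & 0x3 = 3
addr_hi signed 10b, MSB=0: value = 490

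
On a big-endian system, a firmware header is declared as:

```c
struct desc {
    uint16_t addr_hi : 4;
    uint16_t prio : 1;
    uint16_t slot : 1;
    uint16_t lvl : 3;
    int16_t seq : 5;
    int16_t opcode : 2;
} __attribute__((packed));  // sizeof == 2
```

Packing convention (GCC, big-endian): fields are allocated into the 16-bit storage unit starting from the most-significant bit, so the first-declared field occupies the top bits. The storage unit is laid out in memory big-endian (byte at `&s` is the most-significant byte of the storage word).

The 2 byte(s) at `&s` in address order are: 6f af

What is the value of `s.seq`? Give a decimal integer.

[0]=0x6f [1]=0xaf (big-endian) → word 0x6faf
addr_hi:4 @ bit 12 → (0x6faf>>12)&0xf = 0x6
prio:1 @ bit 11 → (0x6faf>>11)&0x1 = 0x1
slot:1 @ bit 10 → (0x6faf>>10)&0x1 = 0x1
lvl:3 @ bit 7 → (0x6faf>>7)&0x7 = 0x7
seq:5 @ bit 2 → (0x6faf>>2)&0x1f = 0xb  ←
opcode:2 @ bit 0 → (0x6faf>>0)&0x3 = 0x3
seq signed 5b, MSB=0: value = 11

11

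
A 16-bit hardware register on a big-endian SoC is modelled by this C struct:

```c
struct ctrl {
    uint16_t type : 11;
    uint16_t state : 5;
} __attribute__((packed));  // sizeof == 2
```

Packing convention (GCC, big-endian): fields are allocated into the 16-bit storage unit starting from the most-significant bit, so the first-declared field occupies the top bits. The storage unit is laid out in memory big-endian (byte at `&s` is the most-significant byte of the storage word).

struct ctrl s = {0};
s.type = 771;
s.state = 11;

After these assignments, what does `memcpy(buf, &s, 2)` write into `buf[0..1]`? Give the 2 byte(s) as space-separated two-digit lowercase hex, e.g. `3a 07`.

type (11b) val=771 bits=0x303 at bit 5: 0x6060
state (5b) val=11 bits=0xb at bit 0: 0x606b
word = 0x606b → big-endian bytes:
  [0]=0x60  [1]=0x6b

60 6b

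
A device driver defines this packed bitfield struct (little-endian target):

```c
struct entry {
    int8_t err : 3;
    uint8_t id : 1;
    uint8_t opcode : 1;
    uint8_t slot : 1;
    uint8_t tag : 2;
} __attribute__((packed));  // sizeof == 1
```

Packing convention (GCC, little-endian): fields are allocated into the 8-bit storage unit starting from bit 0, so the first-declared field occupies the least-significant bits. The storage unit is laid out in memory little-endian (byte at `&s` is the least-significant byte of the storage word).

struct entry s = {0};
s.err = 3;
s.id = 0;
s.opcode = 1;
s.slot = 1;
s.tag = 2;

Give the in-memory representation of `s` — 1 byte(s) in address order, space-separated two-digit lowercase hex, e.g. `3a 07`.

[0+:3] err=3 & 0x7 = 0x3; word=0x03
[3+:1] id=0 & 0x1 = 0x0; word=0x03
[4+:1] opcode=1 & 0x1 = 0x1; word=0x13
[5+:1] slot=1 & 0x1 = 0x1; word=0x33
[6+:2] tag=2 & 0x3 = 0x2; word=0xb3
word = 0xb3 → little-endian bytes:
  [0]=0xb3

b3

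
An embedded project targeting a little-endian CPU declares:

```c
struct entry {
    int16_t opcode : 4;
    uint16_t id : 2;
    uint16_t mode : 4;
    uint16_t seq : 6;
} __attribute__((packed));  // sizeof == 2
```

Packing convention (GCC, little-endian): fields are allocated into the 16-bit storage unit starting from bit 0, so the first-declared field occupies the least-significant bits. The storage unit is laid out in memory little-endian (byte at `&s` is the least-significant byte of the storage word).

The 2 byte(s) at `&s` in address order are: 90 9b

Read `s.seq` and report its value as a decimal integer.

[0]=0x90 [1]=0x9b (little-endian) → word 0x9b90
opcode [0+:4] = (word>>0) & 0xf = 0
id [4+:2] = (word>>4) & 0x3 = 1
mode [6+:4] = (word>>6) & 0xf = 14
seq [10+:6] = (word>>10) & 0x3f = 38  ←

38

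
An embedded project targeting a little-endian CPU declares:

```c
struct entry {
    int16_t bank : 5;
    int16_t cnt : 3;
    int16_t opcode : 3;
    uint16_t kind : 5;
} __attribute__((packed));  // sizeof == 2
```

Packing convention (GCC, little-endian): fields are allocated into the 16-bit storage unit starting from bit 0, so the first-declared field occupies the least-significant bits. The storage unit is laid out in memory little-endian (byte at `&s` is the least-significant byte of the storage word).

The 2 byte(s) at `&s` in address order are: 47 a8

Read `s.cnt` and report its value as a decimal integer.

2

[0]=0x47 [1]=0xa8 (little-endian) → word 0xa847
bank:5 @ bit 0 → (0xa847>>0)&0x1f = 0x7
cnt:3 @ bit 5 → (0xa847>>5)&0x7 = 0x2  ←
opcode:3 @ bit 8 → (0xa847>>8)&0x7 = 0x0
kind:5 @ bit 11 → (0xa847>>11)&0x1f = 0x15
cnt signed 3b, MSB=0: value = 2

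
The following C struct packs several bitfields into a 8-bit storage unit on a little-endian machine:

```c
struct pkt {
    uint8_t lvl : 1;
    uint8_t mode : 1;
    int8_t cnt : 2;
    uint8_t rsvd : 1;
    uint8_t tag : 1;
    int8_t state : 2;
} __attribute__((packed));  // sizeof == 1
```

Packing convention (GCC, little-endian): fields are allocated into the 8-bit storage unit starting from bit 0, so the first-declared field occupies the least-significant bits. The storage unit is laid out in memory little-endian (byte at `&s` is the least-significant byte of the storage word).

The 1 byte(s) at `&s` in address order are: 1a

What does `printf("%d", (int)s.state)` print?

0

[0]=0x1a (little-endian) → word 0x1a
lvl [0+:1] = (word>>0) & 0x1 = 0
mode [1+:1] = (word>>1) & 0x1 = 1
cnt [2+:2] = (word>>2) & 0x3 = 2
rsvd [4+:1] = (word>>4) & 0x1 = 1
tag [5+:1] = (word>>5) & 0x1 = 0
state [6+:2] = (word>>6) & 0x3 = 0  ←
state signed 2b, MSB=0: value = 0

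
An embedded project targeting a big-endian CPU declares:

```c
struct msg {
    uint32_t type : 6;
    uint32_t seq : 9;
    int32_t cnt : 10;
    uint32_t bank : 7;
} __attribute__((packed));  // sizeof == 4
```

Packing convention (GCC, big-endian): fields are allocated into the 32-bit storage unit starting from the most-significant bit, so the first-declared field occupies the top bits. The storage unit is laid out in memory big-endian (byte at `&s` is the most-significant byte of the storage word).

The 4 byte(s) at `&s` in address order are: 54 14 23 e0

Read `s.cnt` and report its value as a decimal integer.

71

[0]=0x54 [1]=0x14 [2]=0x23 [3]=0xe0 (big-endian) → word 0x541423e0
type [26+:6] = (word>>26) & 0x3f = 21
seq [17+:9] = (word>>17) & 0x1ff = 10
cnt [7+:10] = (word>>7) & 0x3ff = 71  ←
bank [0+:7] = (word>>0) & 0x7f = 96
cnt signed 10b, MSB=0: value = 71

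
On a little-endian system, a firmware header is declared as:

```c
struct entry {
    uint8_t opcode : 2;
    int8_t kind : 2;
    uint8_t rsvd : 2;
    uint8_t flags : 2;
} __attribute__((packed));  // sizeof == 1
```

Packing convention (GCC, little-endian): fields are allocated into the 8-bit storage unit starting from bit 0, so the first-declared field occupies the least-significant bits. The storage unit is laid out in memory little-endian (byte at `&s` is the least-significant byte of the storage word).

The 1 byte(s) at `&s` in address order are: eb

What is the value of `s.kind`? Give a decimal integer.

[0]=0xeb (little-endian) → word 0xeb
opcode:2 @ bit 0 → (0xeb>>0)&0x3 = 0x3
kind:2 @ bit 2 → (0xeb>>2)&0x3 = 0x2  ←
rsvd:2 @ bit 4 → (0xeb>>4)&0x3 = 0x2
flags:2 @ bit 6 → (0xeb>>6)&0x3 = 0x3
kind signed 2b, MSB=1: 2 - 4 = -2

-2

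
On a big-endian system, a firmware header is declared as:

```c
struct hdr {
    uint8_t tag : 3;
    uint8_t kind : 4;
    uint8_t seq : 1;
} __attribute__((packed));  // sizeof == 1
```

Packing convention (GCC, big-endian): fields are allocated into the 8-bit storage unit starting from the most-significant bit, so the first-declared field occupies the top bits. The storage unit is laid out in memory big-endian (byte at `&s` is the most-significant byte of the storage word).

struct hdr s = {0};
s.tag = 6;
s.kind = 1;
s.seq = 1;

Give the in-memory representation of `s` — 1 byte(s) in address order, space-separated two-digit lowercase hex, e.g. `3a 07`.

c3

[5+:3] tag=6 & 0x7 = 0x6; word=0xc0
[1+:4] kind=1 & 0xf = 0x1; word=0xc2
[0+:1] seq=1 & 0x1 = 0x1; word=0xc3
word = 0xc3 → big-endian bytes:
  [0]=0xc3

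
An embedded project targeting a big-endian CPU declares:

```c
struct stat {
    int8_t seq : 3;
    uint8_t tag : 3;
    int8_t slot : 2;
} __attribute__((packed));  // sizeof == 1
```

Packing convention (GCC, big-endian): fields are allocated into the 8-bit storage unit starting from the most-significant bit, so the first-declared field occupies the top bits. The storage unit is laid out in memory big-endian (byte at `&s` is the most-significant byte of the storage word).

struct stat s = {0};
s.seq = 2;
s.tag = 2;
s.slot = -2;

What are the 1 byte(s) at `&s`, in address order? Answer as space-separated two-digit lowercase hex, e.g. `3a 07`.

[5+:3] seq=2 & 0x7 = 0x2; word=0x40
[2+:3] tag=2 & 0x7 = 0x2; word=0x48
[0+:2] slot=-2 & 0x3 = 0x2; word=0x4a
word = 0x4a → big-endian bytes:
  [0]=0x4a

4a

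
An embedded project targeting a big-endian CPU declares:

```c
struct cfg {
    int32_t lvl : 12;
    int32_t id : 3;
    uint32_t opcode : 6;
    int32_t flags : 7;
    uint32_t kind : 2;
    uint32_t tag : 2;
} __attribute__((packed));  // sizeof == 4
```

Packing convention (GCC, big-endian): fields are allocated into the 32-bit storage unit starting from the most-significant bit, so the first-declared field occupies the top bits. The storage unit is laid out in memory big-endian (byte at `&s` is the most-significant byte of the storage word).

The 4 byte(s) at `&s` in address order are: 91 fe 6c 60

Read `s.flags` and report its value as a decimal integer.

[0]=0x91 [1]=0xfe [2]=0x6c [3]=0x60 (big-endian) → word 0x91fe6c60
lvl [20+:12] = (word>>20) & 0xfff = 2335
id [17+:3] = (word>>17) & 0x7 = 7
opcode [11+:6] = (word>>11) & 0x3f = 13
flags [4+:7] = (word>>4) & 0x7f = 70  ←
kind [2+:2] = (word>>2) & 0x3 = 0
tag [0+:2] = (word>>0) & 0x3 = 0
flags signed 7b, MSB=1: 70 - 128 = -58

-58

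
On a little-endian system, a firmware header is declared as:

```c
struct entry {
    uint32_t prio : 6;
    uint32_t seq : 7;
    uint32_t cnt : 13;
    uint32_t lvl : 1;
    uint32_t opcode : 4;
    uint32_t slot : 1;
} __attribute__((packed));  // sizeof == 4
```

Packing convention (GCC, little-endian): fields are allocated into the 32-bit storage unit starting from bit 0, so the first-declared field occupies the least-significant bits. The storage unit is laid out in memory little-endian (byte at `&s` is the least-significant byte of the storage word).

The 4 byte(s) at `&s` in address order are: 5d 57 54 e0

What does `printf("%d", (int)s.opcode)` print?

[0]=0x5d [1]=0x57 [2]=0x54 [3]=0xe0 (little-endian) → word 0xe054575d
prio [0+:6] = (word>>0) & 0x3f = 29
seq [6+:7] = (word>>6) & 0x7f = 93
cnt [13+:13] = (word>>13) & 0x1fff = 674
lvl [26+:1] = (word>>26) & 0x1 = 0
opcode [27+:4] = (word>>27) & 0xf = 12  ←
slot [31+:1] = (word>>31) & 0x1 = 1

12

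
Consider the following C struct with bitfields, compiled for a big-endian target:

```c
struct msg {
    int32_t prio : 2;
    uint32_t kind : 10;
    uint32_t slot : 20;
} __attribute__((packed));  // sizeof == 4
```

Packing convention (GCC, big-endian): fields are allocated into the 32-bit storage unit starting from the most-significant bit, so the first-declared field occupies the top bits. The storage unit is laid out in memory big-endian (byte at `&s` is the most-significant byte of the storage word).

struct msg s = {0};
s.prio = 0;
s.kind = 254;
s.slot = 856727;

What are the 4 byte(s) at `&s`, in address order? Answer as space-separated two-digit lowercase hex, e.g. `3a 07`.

0f ed 12 97

prio:2 = 0 → 0x0 << 30 → word 0x00000000
kind:10 = 254 → 0xfe << 20 → word 0x0fe00000
slot:20 = 856727 → 0xd1297 << 0 → word 0x0fed1297
word = 0x0fed1297 → big-endian bytes:
  [0]=0x0f  [1]=0xed  [2]=0x12  [3]=0x97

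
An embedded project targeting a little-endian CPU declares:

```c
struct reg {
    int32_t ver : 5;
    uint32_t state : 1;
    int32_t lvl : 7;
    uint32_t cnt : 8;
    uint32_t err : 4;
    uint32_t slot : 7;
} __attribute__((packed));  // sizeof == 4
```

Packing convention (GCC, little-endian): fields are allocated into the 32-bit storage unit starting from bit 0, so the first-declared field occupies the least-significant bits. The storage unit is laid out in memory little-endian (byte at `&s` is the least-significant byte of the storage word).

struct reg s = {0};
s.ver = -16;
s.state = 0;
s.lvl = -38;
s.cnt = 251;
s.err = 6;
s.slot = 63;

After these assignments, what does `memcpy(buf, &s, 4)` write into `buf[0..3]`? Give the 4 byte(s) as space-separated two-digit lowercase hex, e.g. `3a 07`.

ver:5 = -16 → 0x10 << 0 → word 0x00000010
state:1 = 0 → 0x0 << 5 → word 0x00000010
lvl:7 = -38 → 0x5a << 6 → word 0x00001690
cnt:8 = 251 → 0xfb << 13 → word 0x001f7690
err:4 = 6 → 0x6 << 21 → word 0x00df7690
slot:7 = 63 → 0x3f << 25 → word 0x7edf7690
word = 0x7edf7690 → little-endian bytes:
  [0]=0x90  [1]=0x76  [2]=0xdf  [3]=0x7e

90 76 df 7e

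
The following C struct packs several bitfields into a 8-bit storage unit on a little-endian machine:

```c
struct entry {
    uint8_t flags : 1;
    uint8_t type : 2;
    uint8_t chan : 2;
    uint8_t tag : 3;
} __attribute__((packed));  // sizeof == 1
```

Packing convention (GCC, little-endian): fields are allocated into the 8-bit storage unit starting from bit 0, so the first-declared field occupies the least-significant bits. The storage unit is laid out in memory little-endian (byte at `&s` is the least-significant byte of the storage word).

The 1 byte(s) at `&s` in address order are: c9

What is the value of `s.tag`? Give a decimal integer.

6

[0]=0xc9 (little-endian) → word 0xc9
flags:1 @ bit 0 → (0xc9>>0)&0x1 = 0x1
type:2 @ bit 1 → (0xc9>>1)&0x3 = 0x0
chan:2 @ bit 3 → (0xc9>>3)&0x3 = 0x1
tag:3 @ bit 5 → (0xc9>>5)&0x7 = 0x6  ←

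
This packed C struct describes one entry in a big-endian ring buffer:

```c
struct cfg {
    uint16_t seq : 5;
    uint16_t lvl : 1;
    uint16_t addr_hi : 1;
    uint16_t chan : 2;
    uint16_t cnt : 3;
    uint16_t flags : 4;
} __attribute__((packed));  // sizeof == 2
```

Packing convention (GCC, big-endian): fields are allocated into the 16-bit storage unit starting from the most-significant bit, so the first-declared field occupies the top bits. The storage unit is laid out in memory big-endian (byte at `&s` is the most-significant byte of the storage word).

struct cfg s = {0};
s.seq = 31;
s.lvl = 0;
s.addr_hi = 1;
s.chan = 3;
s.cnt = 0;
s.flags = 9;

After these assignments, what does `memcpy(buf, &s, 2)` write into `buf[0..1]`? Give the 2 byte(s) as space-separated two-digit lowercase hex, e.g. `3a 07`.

[11+:5] seq=31 & 0x1f = 0x1f; word=0xf800
[10+:1] lvl=0 & 0x1 = 0x0; word=0xf800
[9+:1] addr_hi=1 & 0x1 = 0x1; word=0xfa00
[7+:2] chan=3 & 0x3 = 0x3; word=0xfb80
[4+:3] cnt=0 & 0x7 = 0x0; word=0xfb80
[0+:4] flags=9 & 0xf = 0x9; word=0xfb89
word = 0xfb89 → big-endian bytes:
  [0]=0xfb  [1]=0x89

fb 89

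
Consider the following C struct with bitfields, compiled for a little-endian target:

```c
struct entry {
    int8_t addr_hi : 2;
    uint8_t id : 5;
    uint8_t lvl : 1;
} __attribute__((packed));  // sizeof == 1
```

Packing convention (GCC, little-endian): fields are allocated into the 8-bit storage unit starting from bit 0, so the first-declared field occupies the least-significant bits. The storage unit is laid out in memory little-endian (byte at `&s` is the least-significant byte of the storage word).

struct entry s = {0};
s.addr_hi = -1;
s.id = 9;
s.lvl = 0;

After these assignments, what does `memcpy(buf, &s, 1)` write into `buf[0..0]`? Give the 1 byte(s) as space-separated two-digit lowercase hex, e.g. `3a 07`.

[0+:2] addr_hi=-1 & 0x3 = 0x3; word=0x03
[2+:5] id=9 & 0x1f = 0x9; word=0x27
[7+:1] lvl=0 & 0x1 = 0x0; word=0x27
word = 0x27 → little-endian bytes:
  [0]=0x27

27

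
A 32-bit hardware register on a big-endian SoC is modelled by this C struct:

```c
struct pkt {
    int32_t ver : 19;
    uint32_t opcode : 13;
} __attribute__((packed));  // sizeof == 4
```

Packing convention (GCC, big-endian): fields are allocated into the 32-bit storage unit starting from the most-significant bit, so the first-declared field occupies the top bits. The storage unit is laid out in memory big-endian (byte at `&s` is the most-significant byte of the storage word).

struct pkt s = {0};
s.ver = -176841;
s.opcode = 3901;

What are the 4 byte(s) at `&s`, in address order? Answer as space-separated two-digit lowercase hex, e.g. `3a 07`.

ver (19b) val=-176841 bits=0x54d37 at bit 13: 0xa9a6e000
opcode (13b) val=3901 bits=0xf3d at bit 0: 0xa9a6ef3d
word = 0xa9a6ef3d → big-endian bytes:
  [0]=0xa9  [1]=0xa6  [2]=0xef  [3]=0x3d

a9 a6 ef 3d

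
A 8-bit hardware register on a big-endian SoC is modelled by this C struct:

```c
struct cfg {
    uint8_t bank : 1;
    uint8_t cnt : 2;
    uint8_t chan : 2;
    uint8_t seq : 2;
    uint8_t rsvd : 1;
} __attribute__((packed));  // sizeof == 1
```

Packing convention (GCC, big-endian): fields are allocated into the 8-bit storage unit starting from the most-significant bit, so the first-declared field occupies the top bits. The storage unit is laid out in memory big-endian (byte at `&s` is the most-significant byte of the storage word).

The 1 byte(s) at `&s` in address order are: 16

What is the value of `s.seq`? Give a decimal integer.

[0]=0x16 (big-endian) → word 0x16
bank:1 @ bit 7 → (0x16>>7)&0x1 = 0x0
cnt:2 @ bit 5 → (0x16>>5)&0x3 = 0x0
chan:2 @ bit 3 → (0x16>>3)&0x3 = 0x2
seq:2 @ bit 1 → (0x16>>1)&0x3 = 0x3  ←
rsvd:1 @ bit 0 → (0x16>>0)&0x1 = 0x0

3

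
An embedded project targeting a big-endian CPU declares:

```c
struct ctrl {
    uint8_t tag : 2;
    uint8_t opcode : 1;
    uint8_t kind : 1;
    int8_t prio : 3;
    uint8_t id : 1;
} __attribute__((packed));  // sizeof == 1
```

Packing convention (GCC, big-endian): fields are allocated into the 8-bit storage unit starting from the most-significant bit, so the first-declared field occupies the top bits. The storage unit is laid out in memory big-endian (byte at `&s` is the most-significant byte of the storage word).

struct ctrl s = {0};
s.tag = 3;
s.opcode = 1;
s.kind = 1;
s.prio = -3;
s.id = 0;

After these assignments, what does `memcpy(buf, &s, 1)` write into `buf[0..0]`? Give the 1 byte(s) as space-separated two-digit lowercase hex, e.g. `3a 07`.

fa

[6+:2] tag=3 & 0x3 = 0x3; word=0xc0
[5+:1] opcode=1 & 0x1 = 0x1; word=0xe0
[4+:1] kind=1 & 0x1 = 0x1; word=0xf0
[1+:3] prio=-3 & 0x7 = 0x5; word=0xfa
[0+:1] id=0 & 0x1 = 0x0; word=0xfa
word = 0xfa → big-endian bytes:
  [0]=0xfa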